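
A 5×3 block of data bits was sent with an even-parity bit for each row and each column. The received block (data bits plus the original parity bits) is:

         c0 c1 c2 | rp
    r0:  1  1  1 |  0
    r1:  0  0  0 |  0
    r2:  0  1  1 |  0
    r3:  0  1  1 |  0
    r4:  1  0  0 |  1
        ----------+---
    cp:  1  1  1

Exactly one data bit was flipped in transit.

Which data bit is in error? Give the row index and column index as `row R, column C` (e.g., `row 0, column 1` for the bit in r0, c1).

row 0, column 0

Recompute each row's even parity and compare to rp:
  r0: data parity 1, sent rp 0 → mismatch
  r1: data parity 0, sent rp 0 → ok
  r2: data parity 0, sent rp 0 → ok
  r3: data parity 0, sent rp 0 → ok
  r4: data parity 1, sent rp 1 → ok
Recompute each column's even parity and compare to cp:
  c0: data parity 0, sent cp 1 → mismatch
  c1: data parity 1, sent cp 1 → ok
  c2: data parity 1, sent cp 1 → ok
Exactly one row (r0) and one column (c0) fail → the flipped bit is at their intersection.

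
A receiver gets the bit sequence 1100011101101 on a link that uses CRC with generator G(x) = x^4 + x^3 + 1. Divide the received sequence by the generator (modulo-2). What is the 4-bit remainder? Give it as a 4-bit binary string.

0000

Modulo-2 division of 1100011101101 by 11001:
  pos 0: 11000 XOR 11001 = 00001
  pos 4: 11110 XOR 11001 = 00111
  pos 6: 11111 XOR 11001 = 00110
  pos 8: 11001 XOR 11001 = 00000
Remainder = 0000 (zero — the frame passes the CRC check).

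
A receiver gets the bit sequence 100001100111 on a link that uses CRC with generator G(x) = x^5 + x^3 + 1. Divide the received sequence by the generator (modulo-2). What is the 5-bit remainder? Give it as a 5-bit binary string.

10011

Modulo-2 division of 100001100111 by 101001:
  pos 0: 100001 XOR 101001 = 001000
  pos 2: 100010 XOR 101001 = 001011
  pos 4: 101101 XOR 101001 = 000100
Remainder = 10011 (nonzero — an error is detected).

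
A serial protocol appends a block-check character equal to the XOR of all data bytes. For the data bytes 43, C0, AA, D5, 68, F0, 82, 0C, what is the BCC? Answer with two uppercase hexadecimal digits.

EA

XOR the bytes together:
  start with 0x43
  0x43 ⊕ 0xC0 = 0x83
  0x83 ⊕ 0xAA = 0x29
  0x29 ⊕ 0xD5 = 0xFC
  0xFC ⊕ 0x68 = 0x94
  0x94 ⊕ 0xF0 = 0x64
  0x64 ⊕ 0x82 = 0xE6
  0xE6 ⊕ 0x0C = 0xEA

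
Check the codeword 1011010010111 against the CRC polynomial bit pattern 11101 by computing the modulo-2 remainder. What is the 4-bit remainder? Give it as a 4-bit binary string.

0000

Modulo-2 division of 1011010010111 by 11101:
  pos 0: 10110 XOR 11101 = 01011
  pos 1: 10111 XOR 11101 = 01010
  pos 2: 10100 XOR 11101 = 01001
  pos 3: 10010 XOR 11101 = 01111
  pos 4: 11111 XOR 11101 = 00010
  pos 7: 10011 XOR 11101 = 01110
  pos 8: 11101 XOR 11101 = 00000
Remainder = 0000 (zero — the frame passes the CRC check).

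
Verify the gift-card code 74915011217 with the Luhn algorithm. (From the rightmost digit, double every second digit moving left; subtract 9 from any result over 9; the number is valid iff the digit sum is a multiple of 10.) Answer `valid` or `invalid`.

From the right, keep odd positions and double even positions (subtract 9 from any doubled value over 9):
  doubled (positions 2,4,...): 2 2 0 2 8 → sum 14
  kept (positions 1,3,...): 7 2 1 5 9 7 → sum 31
Total = 45.
45 mod 10 = 5, so the number is invalid.

invalid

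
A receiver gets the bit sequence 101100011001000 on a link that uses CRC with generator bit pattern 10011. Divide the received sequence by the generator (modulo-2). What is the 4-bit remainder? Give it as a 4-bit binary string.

0111

Modulo-2 division of 101100011001000 by 10011:
  pos 0: 10110 XOR 10011 = 00101
  pos 2: 10100 XOR 10011 = 00111
  pos 4: 11111 XOR 10011 = 01100
  pos 5: 11000 XOR 10011 = 01011
  pos 6: 10110 XOR 10011 = 00101
  pos 8: 10110 XOR 10011 = 00101
  pos 10: 10100 XOR 10011 = 00111
Remainder = 0111 (nonzero — an error is detected).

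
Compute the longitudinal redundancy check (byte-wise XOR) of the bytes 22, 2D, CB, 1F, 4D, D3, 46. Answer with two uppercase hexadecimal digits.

03

XOR the bytes together:
  start with 0x22
  0x22 ⊕ 0x2D = 0x0F
  0x0F ⊕ 0xCB = 0xC4
  0xC4 ⊕ 0x1F = 0xDB
  0xDB ⊕ 0x4D = 0x96
  0x96 ⊕ 0xD3 = 0x45
  0x45 ⊕ 0x46 = 0x03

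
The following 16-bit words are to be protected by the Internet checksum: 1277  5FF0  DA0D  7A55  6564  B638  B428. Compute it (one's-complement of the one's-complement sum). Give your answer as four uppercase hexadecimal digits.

One's-complement addition (fold any carry out of bit 15 back into bit 0):
  0x1277 + 0x5FF0 = 0x07267
  0x7267 + 0xDA0D = 0x14C74 → wrap carry → 0x4C75
  0x4C75 + 0x7A55 = 0x0C6CA
  0xC6CA + 0x6564 = 0x12C2E → wrap carry → 0x2C2F
  0x2C2F + 0xB638 = 0x0E267
  0xE267 + 0xB428 = 0x1968F → wrap carry → 0x9690
One's-complement sum = 0x9690.
Checksum = ~0x9690 & 0xFFFF = 0x696F.

696F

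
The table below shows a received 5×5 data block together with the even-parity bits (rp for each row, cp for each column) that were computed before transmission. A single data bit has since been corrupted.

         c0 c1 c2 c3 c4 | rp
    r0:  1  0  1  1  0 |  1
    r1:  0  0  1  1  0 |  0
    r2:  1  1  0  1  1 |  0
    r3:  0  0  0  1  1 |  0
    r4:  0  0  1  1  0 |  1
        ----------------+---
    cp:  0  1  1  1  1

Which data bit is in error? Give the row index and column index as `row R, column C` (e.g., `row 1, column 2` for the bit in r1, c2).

Recompute each row's even parity and compare to rp:
  r0: data parity 1, sent rp 1 → ok
  r1: data parity 0, sent rp 0 → ok
  r2: data parity 0, sent rp 0 → ok
  r3: data parity 0, sent rp 0 → ok
  r4: data parity 0, sent rp 1 → mismatch
Recompute each column's even parity and compare to cp:
  c0: data parity 0, sent cp 0 → ok
  c1: data parity 1, sent cp 1 → ok
  c2: data parity 1, sent cp 1 → ok
  c3: data parity 1, sent cp 1 → ok
  c4: data parity 0, sent cp 1 → mismatch
Exactly one row (r4) and one column (c4) fail → the flipped bit is at their intersection.

row 4, column 4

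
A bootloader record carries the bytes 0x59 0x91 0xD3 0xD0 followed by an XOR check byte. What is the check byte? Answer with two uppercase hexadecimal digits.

CB

XOR the bytes together:
  start with 0x59
  0x59 ⊕ 0x91 = 0xC8
  0xC8 ⊕ 0xD3 = 0x1B
  0x1B ⊕ 0xD0 = 0xCB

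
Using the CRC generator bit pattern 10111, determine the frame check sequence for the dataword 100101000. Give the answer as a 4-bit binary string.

1011

Append 4 zeros: 1001010000000. Divide by 10111 (XOR where the leading bit is 1):
  pos 0: 10010 XOR 10111 = 00101
  pos 2: 10110 XOR 10111 = 00001
  pos 6: 10000 XOR 10111 = 00111
  pos 8: 11100 XOR 10111 = 01011
Remainder (last 4 bits) = 1011. This is the CRC / FCS.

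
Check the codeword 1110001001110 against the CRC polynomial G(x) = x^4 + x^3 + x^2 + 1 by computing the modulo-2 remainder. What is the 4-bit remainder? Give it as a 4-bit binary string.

0010

Modulo-2 division of 1110001001110 by 11101:
  pos 0: 11100 XOR 11101 = 00001
  pos 4: 10100 XOR 11101 = 01001
  pos 5: 10011 XOR 11101 = 01110
  pos 6: 11101 XOR 11101 = 00000
Remainder = 0010 (nonzero — an error is detected).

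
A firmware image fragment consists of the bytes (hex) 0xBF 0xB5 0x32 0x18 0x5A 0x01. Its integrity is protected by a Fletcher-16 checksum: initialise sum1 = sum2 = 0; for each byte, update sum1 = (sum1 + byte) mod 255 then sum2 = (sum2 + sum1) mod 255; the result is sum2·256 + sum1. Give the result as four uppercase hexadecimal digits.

Running sums (mod 255):
  after byte 0 (0xBF): sum1=191, sum2=191
  after byte 1 (0xB5): sum1=117, sum2=53
  after byte 2 (0x32): sum1=167, sum2=220
  after byte 3 (0x18): sum1=191, sum2=156
  after byte 4 (0x5A): sum1=26, sum2=182
  after byte 5 (0x01): sum1=27, sum2=209
Checksum = sum2·256 + sum1 = 209·256 + 27 = 53531 = 0xD11B.

D11B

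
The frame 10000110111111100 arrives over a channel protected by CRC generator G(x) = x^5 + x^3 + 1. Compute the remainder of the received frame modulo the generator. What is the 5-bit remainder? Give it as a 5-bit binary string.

Modulo-2 division of 10000110111111100 by 101001:
  pos 0: 100001 XOR 101001 = 001000
  pos 2: 100010 XOR 101001 = 001011
  pos 4: 101111 XOR 101001 = 000110
  pos 7: 110111 XOR 101001 = 011110
  pos 8: 111101 XOR 101001 = 010100
  pos 9: 101001 XOR 101001 = 000000
Remainder = 00000 (zero — the frame passes the CRC check).

00000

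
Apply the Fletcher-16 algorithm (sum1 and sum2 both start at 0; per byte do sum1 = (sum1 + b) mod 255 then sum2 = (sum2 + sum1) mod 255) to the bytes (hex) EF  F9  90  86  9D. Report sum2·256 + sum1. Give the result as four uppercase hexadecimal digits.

Running sums (mod 255):
  after byte 0 (EF): sum1=239, sum2=239
  after byte 1 (F9): sum1=233, sum2=217
  after byte 2 (90): sum1=122, sum2=84
  after byte 3 (86): sum1=1, sum2=85
  after byte 4 (9D): sum1=158, sum2=243
Checksum = sum2·256 + sum1 = 243·256 + 158 = 62366 = 0xF39E.

F39E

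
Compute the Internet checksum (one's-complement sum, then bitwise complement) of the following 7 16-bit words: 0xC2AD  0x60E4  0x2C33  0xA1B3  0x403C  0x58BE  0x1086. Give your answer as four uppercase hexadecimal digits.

One's-complement addition (fold any carry out of bit 15 back into bit 0):
  0xC2AD + 0x60E4 = 0x12391 → wrap carry → 0x2392
  0x2392 + 0x2C33 = 0x04FC5
  0x4FC5 + 0xA1B3 = 0x0F178
  0xF178 + 0x403C = 0x131B4 → wrap carry → 0x31B5
  0x31B5 + 0x58BE = 0x08A73
  0x8A73 + 0x1086 = 0x09AF9
One's-complement sum = 0x9AF9.
Checksum = ~0x9AF9 & 0xFFFF = 0x6506.

6506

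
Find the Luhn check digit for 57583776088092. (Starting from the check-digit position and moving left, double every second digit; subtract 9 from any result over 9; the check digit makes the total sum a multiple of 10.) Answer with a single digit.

2

Partial digits right→left: 2 9 0 8 8 0 6 7 7 3 8 5 7 5
Double every second digit counting from the check-digit position (so the 1st, 3rd, 5th, ... of the partial from the right).
  doubled (with −9 where >9): 4 0 7 3 5 7 5 → sum 31
  kept as-is: 9 8 0 7 3 5 5 → sum 37
Total = 31 + 37 = 68.
Check digit = (10 − (68 mod 10)) mod 10 = 2.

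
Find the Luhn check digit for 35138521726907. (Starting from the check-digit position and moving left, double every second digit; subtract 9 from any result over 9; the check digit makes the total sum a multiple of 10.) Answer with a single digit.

Partial digits right→left: 7 0 9 6 2 7 1 2 5 8 3 1 5 3
Double every second digit counting from the check-digit position (so the 1st, 3rd, 5th, ... of the partial from the right).
  doubled (with −9 where >9): 5 9 4 2 1 6 1 → sum 28
  kept as-is: 0 6 7 2 8 1 3 → sum 27
Total = 28 + 27 = 55.
Check digit = (10 − (55 mod 10)) mod 10 = 5.

5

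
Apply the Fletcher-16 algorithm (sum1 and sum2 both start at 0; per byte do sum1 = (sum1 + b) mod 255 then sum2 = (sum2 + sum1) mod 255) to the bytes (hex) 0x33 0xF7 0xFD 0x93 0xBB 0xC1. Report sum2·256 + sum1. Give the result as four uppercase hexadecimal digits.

Running sums (mod 255):
  after byte 0 (0x33): sum1=51, sum2=51
  after byte 1 (0xF7): sum1=43, sum2=94
  after byte 2 (0xFD): sum1=41, sum2=135
  after byte 3 (0x93): sum1=188, sum2=68
  after byte 4 (0xBB): sum1=120, sum2=188
  after byte 5 (0xC1): sum1=58, sum2=246
Checksum = sum2·256 + sum1 = 246·256 + 58 = 63034 = 0xF63A.

F63A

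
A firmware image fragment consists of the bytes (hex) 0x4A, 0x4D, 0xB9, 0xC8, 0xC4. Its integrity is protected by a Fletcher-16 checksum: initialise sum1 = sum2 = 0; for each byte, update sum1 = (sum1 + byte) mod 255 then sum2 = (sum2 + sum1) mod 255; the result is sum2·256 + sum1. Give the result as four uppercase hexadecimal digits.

Running sums (mod 255):
  after byte 0 (0x4A): sum1=74, sum2=74
  after byte 1 (0x4D): sum1=151, sum2=225
  after byte 2 (0xB9): sum1=81, sum2=51
  after byte 3 (0xC8): sum1=26, sum2=77
  after byte 4 (0xC4): sum1=222, sum2=44
Checksum = sum2·256 + sum1 = 44·256 + 222 = 11486 = 0x2CDE.

2CDE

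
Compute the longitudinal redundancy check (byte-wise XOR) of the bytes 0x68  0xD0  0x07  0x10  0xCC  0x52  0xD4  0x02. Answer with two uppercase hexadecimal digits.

XOR the bytes together:
  start with 0x68
  0x68 ⊕ 0xD0 = 0xB8
  0xB8 ⊕ 0x07 = 0xBF
  0xBF ⊕ 0x10 = 0xAF
  0xAF ⊕ 0xCC = 0x63
  0x63 ⊕ 0x52 = 0x31
  0x31 ⊕ 0xD4 = 0xE5
  0xE5 ⊕ 0x02 = 0xE7

E7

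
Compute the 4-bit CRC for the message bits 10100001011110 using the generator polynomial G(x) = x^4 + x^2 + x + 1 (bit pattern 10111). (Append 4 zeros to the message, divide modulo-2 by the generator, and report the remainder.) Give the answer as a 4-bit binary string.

Append 4 zeros: 101000010111100000. Divide by 10111 (XOR where the leading bit is 1):
  pos 0: 10100 XOR 10111 = 00011
  pos 3: 11001 XOR 10111 = 01110
  pos 4: 11100 XOR 10111 = 01011
  pos 5: 10111 XOR 10111 = 00000
  pos 10: 11100 XOR 10111 = 01011
  pos 11: 10110 XOR 10111 = 00001
Remainder (last 4 bits) = 0100. This is the CRC / FCS.

0100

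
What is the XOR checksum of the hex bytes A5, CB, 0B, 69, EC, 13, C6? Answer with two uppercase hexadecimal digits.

XOR the bytes together:
  start with 0xA5
  0xA5 ⊕ 0xCB = 0x6E
  0x6E ⊕ 0x0B = 0x65
  0x65 ⊕ 0x69 = 0x0C
  0x0C ⊕ 0xEC = 0xE0
  0xE0 ⊕ 0x13 = 0xF3
  0xF3 ⊕ 0xC6 = 0x35

35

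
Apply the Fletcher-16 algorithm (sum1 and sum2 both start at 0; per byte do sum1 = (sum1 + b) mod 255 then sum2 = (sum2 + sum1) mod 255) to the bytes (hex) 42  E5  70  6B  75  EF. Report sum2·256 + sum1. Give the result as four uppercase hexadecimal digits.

E969

Running sums (mod 255):
  after byte 0 (42): sum1=66, sum2=66
  after byte 1 (E5): sum1=40, sum2=106
  after byte 2 (70): sum1=152, sum2=3
  after byte 3 (6B): sum1=4, sum2=7
  after byte 4 (75): sum1=121, sum2=128
  after byte 5 (EF): sum1=105, sum2=233
Checksum = sum2·256 + sum1 = 233·256 + 105 = 59753 = 0xE969.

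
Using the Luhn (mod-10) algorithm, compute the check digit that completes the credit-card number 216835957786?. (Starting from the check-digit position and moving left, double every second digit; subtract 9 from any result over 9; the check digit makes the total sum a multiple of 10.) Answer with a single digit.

Partial digits right→left: 6 8 7 7 5 9 5 3 8 6 1 2
Double every second digit counting from the check-digit position (so the 1st, 3rd, 5th, ... of the partial from the right).
  doubled (with −9 where >9): 3 5 1 1 7 2 → sum 19
  kept as-is: 8 7 9 3 6 2 → sum 35
Total = 19 + 35 = 54.
Check digit = (10 − (54 mod 10)) mod 10 = 6.

6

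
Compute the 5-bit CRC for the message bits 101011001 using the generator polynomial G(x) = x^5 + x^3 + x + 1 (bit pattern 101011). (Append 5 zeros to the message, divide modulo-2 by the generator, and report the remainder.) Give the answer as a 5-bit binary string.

01011

Append 5 zeros: 10101100100000. Divide by 101011 (XOR where the leading bit is 1):
  pos 0: 101011 XOR 101011 = 000000
  pos 8: 100000 XOR 101011 = 001011
Remainder (last 5 bits) = 01011. This is the CRC / FCS.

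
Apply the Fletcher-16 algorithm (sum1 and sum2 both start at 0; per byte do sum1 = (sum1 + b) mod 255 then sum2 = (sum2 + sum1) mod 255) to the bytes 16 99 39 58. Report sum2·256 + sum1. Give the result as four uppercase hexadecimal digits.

Running sums (mod 255):
  after byte 0 (16): sum1=16, sum2=16
  after byte 1 (99): sum1=115, sum2=131
  after byte 2 (39): sum1=154, sum2=30
  after byte 3 (58): sum1=212, sum2=242
Checksum = sum2·256 + sum1 = 242·256 + 212 = 62164 = 0xF2D4.

F2D4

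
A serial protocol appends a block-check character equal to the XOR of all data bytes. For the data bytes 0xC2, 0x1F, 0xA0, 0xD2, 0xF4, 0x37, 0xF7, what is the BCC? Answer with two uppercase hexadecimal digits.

9B

XOR the bytes together:
  start with 0xC2
  0xC2 ⊕ 0x1F = 0xDD
  0xDD ⊕ 0xA0 = 0x7D
  0x7D ⊕ 0xD2 = 0xAF
  0xAF ⊕ 0xF4 = 0x5B
  0x5B ⊕ 0x37 = 0x6C
  0x6C ⊕ 0xF7 = 0x9B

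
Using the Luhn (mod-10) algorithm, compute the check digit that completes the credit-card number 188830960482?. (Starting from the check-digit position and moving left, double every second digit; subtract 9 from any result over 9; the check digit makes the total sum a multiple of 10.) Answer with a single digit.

Partial digits right→left: 2 8 4 0 6 9 0 3 8 8 8 1
Double every second digit counting from the check-digit position (so the 1st, 3rd, 5th, ... of the partial from the right).
  doubled (with −9 where >9): 4 8 3 0 7 7 → sum 29
  kept as-is: 8 0 9 3 8 1 → sum 29
Total = 29 + 29 = 58.
Check digit = (10 − (58 mod 10)) mod 10 = 2.

2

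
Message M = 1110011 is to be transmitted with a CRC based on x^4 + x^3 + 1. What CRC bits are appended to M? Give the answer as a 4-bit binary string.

0011

Append 4 zeros: 11100110000. Divide by 11001 (XOR where the leading bit is 1):
  pos 0: 11100 XOR 11001 = 00101
  pos 2: 10111 XOR 11001 = 01110
  pos 3: 11100 XOR 11001 = 00101
  pos 5: 10100 XOR 11001 = 01101
  pos 6: 11010 XOR 11001 = 00011
Remainder (last 4 bits) = 0011. This is the CRC / FCS.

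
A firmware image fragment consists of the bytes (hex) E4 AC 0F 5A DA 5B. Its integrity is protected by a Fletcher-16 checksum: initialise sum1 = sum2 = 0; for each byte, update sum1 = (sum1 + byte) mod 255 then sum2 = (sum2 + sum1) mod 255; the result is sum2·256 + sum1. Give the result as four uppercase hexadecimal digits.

1931

Running sums (mod 255):
  after byte 0 (E4): sum1=228, sum2=228
  after byte 1 (AC): sum1=145, sum2=118
  after byte 2 (0F): sum1=160, sum2=23
  after byte 3 (5A): sum1=250, sum2=18
  after byte 4 (DA): sum1=213, sum2=231
  after byte 5 (5B): sum1=49, sum2=25
Checksum = sum2·256 + sum1 = 25·256 + 49 = 6449 = 0x1931.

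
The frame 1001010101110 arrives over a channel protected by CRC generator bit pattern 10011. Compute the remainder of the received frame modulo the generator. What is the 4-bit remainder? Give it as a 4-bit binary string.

0110

Modulo-2 division of 1001010101110 by 10011:
  pos 0: 10010 XOR 10011 = 00001
  pos 4: 11010 XOR 10011 = 01001
  pos 5: 10011 XOR 10011 = 00000
Remainder = 0110 (nonzero — an error is detected).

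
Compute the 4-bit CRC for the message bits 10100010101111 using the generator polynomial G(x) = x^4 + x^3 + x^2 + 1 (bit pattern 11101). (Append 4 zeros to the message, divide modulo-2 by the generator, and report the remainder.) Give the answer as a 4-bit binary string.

Append 4 zeros: 101000101011110000. Divide by 11101 (XOR where the leading bit is 1):
  pos 0: 10100 XOR 11101 = 01001
  pos 1: 10010 XOR 11101 = 01111
  pos 2: 11111 XOR 11101 = 00010
  pos 5: 10010 XOR 11101 = 01111
  pos 6: 11111 XOR 11101 = 00010
  pos 9: 10111 XOR 11101 = 01010
  pos 10: 10100 XOR 11101 = 01001
  pos 11: 10010 XOR 11101 = 01111
  pos 12: 11110 XOR 11101 = 00011
Remainder (last 4 bits) = 0110. This is the CRC / FCS.

0110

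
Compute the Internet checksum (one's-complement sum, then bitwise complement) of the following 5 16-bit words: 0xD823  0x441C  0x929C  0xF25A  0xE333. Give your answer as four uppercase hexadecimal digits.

7B94

One's-complement addition (fold any carry out of bit 15 back into bit 0):
  0xD823 + 0x441C = 0x11C3F → wrap carry → 0x1C40
  0x1C40 + 0x929C = 0x0AEDC
  0xAEDC + 0xF25A = 0x1A136 → wrap carry → 0xA137
  0xA137 + 0xE333 = 0x1846A → wrap carry → 0x846B
One's-complement sum = 0x846B.
Checksum = ~0x846B & 0xFFFF = 0x7B94.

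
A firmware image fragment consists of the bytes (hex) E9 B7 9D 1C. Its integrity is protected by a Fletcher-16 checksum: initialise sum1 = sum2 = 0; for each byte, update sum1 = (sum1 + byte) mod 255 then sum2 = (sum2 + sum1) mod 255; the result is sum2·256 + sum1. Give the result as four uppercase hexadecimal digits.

265B

Running sums (mod 255):
  after byte 0 (E9): sum1=233, sum2=233
  after byte 1 (B7): sum1=161, sum2=139
  after byte 2 (9D): sum1=63, sum2=202
  after byte 3 (1C): sum1=91, sum2=38
Checksum = sum2·256 + sum1 = 38·256 + 91 = 9819 = 0x265B.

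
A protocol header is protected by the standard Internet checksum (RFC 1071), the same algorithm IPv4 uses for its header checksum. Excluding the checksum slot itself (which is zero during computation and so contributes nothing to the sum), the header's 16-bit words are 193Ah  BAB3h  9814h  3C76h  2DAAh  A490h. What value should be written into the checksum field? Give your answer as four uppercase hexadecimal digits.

One's-complement addition (fold any carry out of bit 15 back into bit 0):
  0x193A + 0xBAB3 = 0x0D3ED
  0xD3ED + 0x9814 = 0x16C01 → wrap carry → 0x6C02
  0x6C02 + 0x3C76 = 0x0A878
  0xA878 + 0x2DAA = 0x0D622
  0xD622 + 0xA490 = 0x17AB2 → wrap carry → 0x7AB3
One's-complement sum = 0x7AB3.
Checksum = ~0x7AB3 & 0xFFFF = 0x854C.

854C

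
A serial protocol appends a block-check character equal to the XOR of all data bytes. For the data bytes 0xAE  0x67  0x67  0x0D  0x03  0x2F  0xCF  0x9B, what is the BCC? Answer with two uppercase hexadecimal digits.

DB

XOR the bytes together:
  start with 0xAE
  0xAE ⊕ 0x67 = 0xC9
  0xC9 ⊕ 0x67 = 0xAE
  0xAE ⊕ 0x0D = 0xA3
  0xA3 ⊕ 0x03 = 0xA0
  0xA0 ⊕ 0x2F = 0x8F
  0x8F ⊕ 0xCF = 0x40
  0x40 ⊕ 0x9B = 0xDB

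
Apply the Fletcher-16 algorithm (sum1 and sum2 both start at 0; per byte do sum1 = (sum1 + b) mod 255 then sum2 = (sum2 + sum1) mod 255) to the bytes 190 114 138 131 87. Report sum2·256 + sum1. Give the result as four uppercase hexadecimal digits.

8196

Running sums (mod 255):
  after byte 0 (190): sum1=190, sum2=190
  after byte 1 (114): sum1=49, sum2=239
  after byte 2 (138): sum1=187, sum2=171
  after byte 3 (131): sum1=63, sum2=234
  after byte 4 (87): sum1=150, sum2=129
Checksum = sum2·256 + sum1 = 129·256 + 150 = 33174 = 0x8196.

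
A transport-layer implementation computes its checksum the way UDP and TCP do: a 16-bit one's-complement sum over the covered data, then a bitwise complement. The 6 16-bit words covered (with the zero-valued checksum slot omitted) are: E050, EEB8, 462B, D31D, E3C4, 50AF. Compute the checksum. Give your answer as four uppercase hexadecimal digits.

E338

One's-complement addition (fold any carry out of bit 15 back into bit 0):
  0xE050 + 0xEEB8 = 0x1CF08 → wrap carry → 0xCF09
  0xCF09 + 0x462B = 0x11534 → wrap carry → 0x1535
  0x1535 + 0xD31D = 0x0E852
  0xE852 + 0xE3C4 = 0x1CC16 → wrap carry → 0xCC17
  0xCC17 + 0x50AF = 0x11CC6 → wrap carry → 0x1CC7
One's-complement sum = 0x1CC7.
Checksum = ~0x1CC7 & 0xFFFF = 0xE338.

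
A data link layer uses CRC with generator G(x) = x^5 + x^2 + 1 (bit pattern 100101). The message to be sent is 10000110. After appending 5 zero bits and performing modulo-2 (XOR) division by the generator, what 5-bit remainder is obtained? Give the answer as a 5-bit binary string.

10000

Append 5 zeros: 1000011000000. Divide by 100101 (XOR where the leading bit is 1):
  pos 0: 100001 XOR 100101 = 000100
  pos 3: 100100 XOR 100101 = 000001
Remainder (last 5 bits) = 10000. This is the CRC / FCS.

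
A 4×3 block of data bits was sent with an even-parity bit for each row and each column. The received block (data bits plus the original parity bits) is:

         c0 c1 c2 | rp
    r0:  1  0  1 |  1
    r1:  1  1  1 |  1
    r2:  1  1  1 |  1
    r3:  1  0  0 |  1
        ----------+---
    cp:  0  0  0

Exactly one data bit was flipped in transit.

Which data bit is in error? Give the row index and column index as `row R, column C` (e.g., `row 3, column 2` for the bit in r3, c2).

Recompute each row's even parity and compare to rp:
  r0: data parity 0, sent rp 1 → mismatch
  r1: data parity 1, sent rp 1 → ok
  r2: data parity 1, sent rp 1 → ok
  r3: data parity 1, sent rp 1 → ok
Recompute each column's even parity and compare to cp:
  c0: data parity 0, sent cp 0 → ok
  c1: data parity 0, sent cp 0 → ok
  c2: data parity 1, sent cp 0 → mismatch
Exactly one row (r0) and one column (c2) fail → the flipped bit is at their intersection.

row 0, column 2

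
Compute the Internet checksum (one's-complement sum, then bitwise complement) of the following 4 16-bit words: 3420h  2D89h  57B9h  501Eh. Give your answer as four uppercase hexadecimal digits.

F67E

One's-complement addition (fold any carry out of bit 15 back into bit 0):
  0x3420 + 0x2D89 = 0x061A9
  0x61A9 + 0x57B9 = 0x0B962
  0xB962 + 0x501E = 0x10980 → wrap carry → 0x0981
One's-complement sum = 0x0981.
Checksum = ~0x0981 & 0xFFFF = 0xF67E.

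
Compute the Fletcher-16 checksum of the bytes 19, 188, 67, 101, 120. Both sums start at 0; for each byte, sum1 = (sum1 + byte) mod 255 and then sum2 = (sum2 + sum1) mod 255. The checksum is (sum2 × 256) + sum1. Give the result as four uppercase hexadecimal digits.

Running sums (mod 255):
  after byte 0 (19): sum1=19, sum2=19
  after byte 1 (188): sum1=207, sum2=226
  after byte 2 (67): sum1=19, sum2=245
  after byte 3 (101): sum1=120, sum2=110
  after byte 4 (120): sum1=240, sum2=95
Checksum = sum2·256 + sum1 = 95·256 + 240 = 24560 = 0x5FF0.

5FF0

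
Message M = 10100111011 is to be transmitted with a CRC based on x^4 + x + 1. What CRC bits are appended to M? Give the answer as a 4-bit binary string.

0111

Append 4 zeros: 101001110110000. Divide by 10011 (XOR where the leading bit is 1):
  pos 0: 10100 XOR 10011 = 00111
  pos 2: 11111 XOR 10011 = 01100
  pos 3: 11001 XOR 10011 = 01010
  pos 4: 10100 XOR 10011 = 00111
  pos 6: 11111 XOR 10011 = 01100
  pos 7: 11000 XOR 10011 = 01011
  pos 8: 10110 XOR 10011 = 00101
  pos 10: 10100 XOR 10011 = 00111
Remainder (last 4 bits) = 0111. This is the CRC / FCS.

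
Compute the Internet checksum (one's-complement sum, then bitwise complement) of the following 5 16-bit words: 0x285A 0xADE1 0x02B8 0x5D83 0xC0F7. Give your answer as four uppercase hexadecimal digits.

0891

One's-complement addition (fold any carry out of bit 15 back into bit 0):
  0x285A + 0xADE1 = 0x0D63B
  0xD63B + 0x02B8 = 0x0D8F3
  0xD8F3 + 0x5D83 = 0x13676 → wrap carry → 0x3677
  0x3677 + 0xC0F7 = 0x0F76E
One's-complement sum = 0xF76E.
Checksum = ~0xF76E & 0xFFFF = 0x0891.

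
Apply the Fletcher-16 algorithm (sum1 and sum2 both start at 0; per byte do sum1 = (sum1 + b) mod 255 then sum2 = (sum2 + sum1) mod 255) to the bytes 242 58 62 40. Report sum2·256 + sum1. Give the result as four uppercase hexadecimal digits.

1F93

Running sums (mod 255):
  after byte 0 (242): sum1=242, sum2=242
  after byte 1 (58): sum1=45, sum2=32
  after byte 2 (62): sum1=107, sum2=139
  after byte 3 (40): sum1=147, sum2=31
Checksum = sum2·256 + sum1 = 31·256 + 147 = 8083 = 0x1F93.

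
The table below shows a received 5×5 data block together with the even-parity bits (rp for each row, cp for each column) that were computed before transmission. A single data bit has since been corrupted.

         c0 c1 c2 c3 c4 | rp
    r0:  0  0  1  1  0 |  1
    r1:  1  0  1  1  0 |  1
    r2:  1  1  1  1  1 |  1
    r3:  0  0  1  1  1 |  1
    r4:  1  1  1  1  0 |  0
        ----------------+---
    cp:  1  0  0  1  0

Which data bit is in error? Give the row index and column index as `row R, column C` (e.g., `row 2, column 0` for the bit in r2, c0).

row 0, column 2

Recompute each row's even parity and compare to rp:
  r0: data parity 0, sent rp 1 → mismatch
  r1: data parity 1, sent rp 1 → ok
  r2: data parity 1, sent rp 1 → ok
  r3: data parity 1, sent rp 1 → ok
  r4: data parity 0, sent rp 0 → ok
Recompute each column's even parity and compare to cp:
  c0: data parity 1, sent cp 1 → ok
  c1: data parity 0, sent cp 0 → ok
  c2: data parity 1, sent cp 0 → mismatch
  c3: data parity 1, sent cp 1 → ok
  c4: data parity 0, sent cp 0 → ok
Exactly one row (r0) and one column (c2) fail → the flipped bit is at their intersection.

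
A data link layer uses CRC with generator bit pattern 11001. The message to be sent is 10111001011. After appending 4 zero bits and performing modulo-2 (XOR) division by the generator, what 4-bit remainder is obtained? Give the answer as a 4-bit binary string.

Append 4 zeros: 101110010110000. Divide by 11001 (XOR where the leading bit is 1):
  pos 0: 10111 XOR 11001 = 01110
  pos 1: 11100 XOR 11001 = 00101
  pos 3: 10101 XOR 11001 = 01100
  pos 4: 11000 XOR 11001 = 00001
  pos 8: 11100 XOR 11001 = 00101
  pos 10: 10100 XOR 11001 = 01101
Remainder (last 4 bits) = 1101. This is the CRC / FCS.

1101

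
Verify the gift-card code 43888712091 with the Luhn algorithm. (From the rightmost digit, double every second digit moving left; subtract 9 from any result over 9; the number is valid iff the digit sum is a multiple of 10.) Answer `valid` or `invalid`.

From the right, keep odd positions and double even positions (subtract 9 from any doubled value over 9):
  doubled (positions 2,4,...): 9 4 5 7 6 → sum 31
  kept (positions 1,3,...): 1 0 1 8 8 4 → sum 22
Total = 53.
53 mod 10 = 3, so the number is invalid.

invalid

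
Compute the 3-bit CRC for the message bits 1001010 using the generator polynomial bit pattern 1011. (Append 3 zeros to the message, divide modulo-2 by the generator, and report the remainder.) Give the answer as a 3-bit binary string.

Append 3 zeros: 1001010000. Divide by 1011 (XOR where the leading bit is 1):
  pos 0: 1001 XOR 1011 = 0010
  pos 2: 1001 XOR 1011 = 0010
  pos 4: 1000 XOR 1011 = 0011
  pos 6: 1100 XOR 1011 = 0111
Remainder (last 3 bits) = 111. This is the CRC / FCS.

111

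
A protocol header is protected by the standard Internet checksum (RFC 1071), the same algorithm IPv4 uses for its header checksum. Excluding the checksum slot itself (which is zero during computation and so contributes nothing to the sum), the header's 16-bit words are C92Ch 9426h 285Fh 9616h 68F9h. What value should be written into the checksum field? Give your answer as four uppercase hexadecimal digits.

One's-complement addition (fold any carry out of bit 15 back into bit 0):
  0xC92C + 0x9426 = 0x15D52 → wrap carry → 0x5D53
  0x5D53 + 0x285F = 0x085B2
  0x85B2 + 0x9616 = 0x11BC8 → wrap carry → 0x1BC9
  0x1BC9 + 0x68F9 = 0x084C2
One's-complement sum = 0x84C2.
Checksum = ~0x84C2 & 0xFFFF = 0x7B3D.

7B3D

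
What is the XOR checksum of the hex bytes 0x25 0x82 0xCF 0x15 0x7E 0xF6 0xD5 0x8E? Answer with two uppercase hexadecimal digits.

XOR the bytes together:
  start with 0x25
  0x25 ⊕ 0x82 = 0xA7
  0xA7 ⊕ 0xCF = 0x68
  0x68 ⊕ 0x15 = 0x7D
  0x7D ⊕ 0x7E = 0x03
  0x03 ⊕ 0xF6 = 0xF5
  0xF5 ⊕ 0xD5 = 0x20
  0x20 ⊕ 0x8E = 0xAE

AE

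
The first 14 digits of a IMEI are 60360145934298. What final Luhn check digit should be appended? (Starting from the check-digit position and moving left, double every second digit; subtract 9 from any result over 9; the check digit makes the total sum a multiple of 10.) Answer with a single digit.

2

Partial digits right→left: 8 9 2 4 3 9 5 4 1 0 6 3 0 6
Double every second digit counting from the check-digit position (so the 1st, 3rd, 5th, ... of the partial from the right).
  doubled (with −9 where >9): 7 4 6 1 2 3 0 → sum 23
  kept as-is: 9 4 9 4 0 3 6 → sum 35
Total = 23 + 35 = 58.
Check digit = (10 − (58 mod 10)) mod 10 = 2.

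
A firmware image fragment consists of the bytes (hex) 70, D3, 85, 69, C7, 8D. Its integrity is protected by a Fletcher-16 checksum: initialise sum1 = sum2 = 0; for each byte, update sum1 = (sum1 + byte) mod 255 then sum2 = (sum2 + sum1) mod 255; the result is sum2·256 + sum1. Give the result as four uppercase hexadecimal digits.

Running sums (mod 255):
  after byte 0 (70): sum1=112, sum2=112
  after byte 1 (D3): sum1=68, sum2=180
  after byte 2 (85): sum1=201, sum2=126
  after byte 3 (69): sum1=51, sum2=177
  after byte 4 (C7): sum1=250, sum2=172
  after byte 5 (8D): sum1=136, sum2=53
Checksum = sum2·256 + sum1 = 53·256 + 136 = 13704 = 0x3588.

3588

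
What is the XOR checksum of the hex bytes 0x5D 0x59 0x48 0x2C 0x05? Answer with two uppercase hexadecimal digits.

65

XOR the bytes together:
  start with 0x5D
  0x5D ⊕ 0x59 = 0x04
  0x04 ⊕ 0x48 = 0x4C
  0x4C ⊕ 0x2C = 0x60
  0x60 ⊕ 0x05 = 0x65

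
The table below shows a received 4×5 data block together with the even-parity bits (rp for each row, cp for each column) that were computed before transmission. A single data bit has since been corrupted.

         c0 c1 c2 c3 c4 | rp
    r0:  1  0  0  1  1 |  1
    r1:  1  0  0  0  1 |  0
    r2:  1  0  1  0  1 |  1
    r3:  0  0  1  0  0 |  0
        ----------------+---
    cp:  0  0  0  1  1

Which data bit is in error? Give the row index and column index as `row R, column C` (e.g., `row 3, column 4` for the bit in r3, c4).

Recompute each row's even parity and compare to rp:
  r0: data parity 1, sent rp 1 → ok
  r1: data parity 0, sent rp 0 → ok
  r2: data parity 1, sent rp 1 → ok
  r3: data parity 1, sent rp 0 → mismatch
Recompute each column's even parity and compare to cp:
  c0: data parity 1, sent cp 0 → mismatch
  c1: data parity 0, sent cp 0 → ok
  c2: data parity 0, sent cp 0 → ok
  c3: data parity 1, sent cp 1 → ok
  c4: data parity 1, sent cp 1 → ok
Exactly one row (r3) and one column (c0) fail → the flipped bit is at their intersection.

row 3, column 0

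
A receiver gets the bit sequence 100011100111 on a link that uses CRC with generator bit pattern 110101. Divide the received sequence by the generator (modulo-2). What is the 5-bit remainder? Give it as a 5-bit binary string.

01000

Modulo-2 division of 100011100111 by 110101:
  pos 0: 100011 XOR 110101 = 010110
  pos 1: 101101 XOR 110101 = 011000
  pos 2: 110000 XOR 110101 = 000101
  pos 5: 101011 XOR 110101 = 011110
  pos 6: 111101 XOR 110101 = 001000
Remainder = 01000 (nonzero — an error is detected).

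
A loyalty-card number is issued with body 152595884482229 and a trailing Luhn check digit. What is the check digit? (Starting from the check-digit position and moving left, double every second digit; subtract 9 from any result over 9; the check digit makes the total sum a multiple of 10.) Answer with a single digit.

9

Partial digits right→left: 9 2 2 2 8 4 4 8 8 5 9 5 2 5 1
Double every second digit counting from the check-digit position (so the 1st, 3rd, 5th, ... of the partial from the right).
  doubled (with −9 where >9): 9 4 7 8 7 9 4 2 → sum 50
  kept as-is: 2 2 4 8 5 5 5 → sum 31
Total = 50 + 31 = 81.
Check digit = (10 − (81 mod 10)) mod 10 = 9.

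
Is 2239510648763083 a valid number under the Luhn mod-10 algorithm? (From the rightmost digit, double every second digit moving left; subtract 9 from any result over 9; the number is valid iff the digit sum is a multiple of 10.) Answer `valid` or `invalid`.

invalid

From the right, keep odd positions and double even positions (subtract 9 from any doubled value over 9):
  doubled (positions 2,4,...): 7 6 5 8 0 1 6 4 → sum 37
  kept (positions 1,3,...): 3 0 6 8 6 1 9 2 → sum 35
Total = 72.
72 mod 10 = 2, so the number is invalid.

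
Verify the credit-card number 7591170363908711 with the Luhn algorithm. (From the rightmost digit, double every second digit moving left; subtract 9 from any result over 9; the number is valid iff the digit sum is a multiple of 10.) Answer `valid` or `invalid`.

invalid

From the right, keep odd positions and double even positions (subtract 9 from any doubled value over 9):
  doubled (positions 2,4,...): 2 7 9 3 0 2 9 5 → sum 37
  kept (positions 1,3,...): 1 7 0 3 3 7 1 5 → sum 27
Total = 64.
64 mod 10 = 4, so the number is invalid.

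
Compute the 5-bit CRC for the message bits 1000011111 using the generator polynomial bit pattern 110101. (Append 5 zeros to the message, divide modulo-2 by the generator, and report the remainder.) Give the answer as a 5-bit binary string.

Append 5 zeros: 100001111100000. Divide by 110101 (XOR where the leading bit is 1):
  pos 0: 100001 XOR 110101 = 010100
  pos 1: 101001 XOR 110101 = 011100
  pos 2: 111001 XOR 110101 = 001100
  pos 4: 110011 XOR 110101 = 000110
  pos 7: 110000 XOR 110101 = 000101
Remainder (last 5 bits) = 10100. This is the CRC / FCS.

10100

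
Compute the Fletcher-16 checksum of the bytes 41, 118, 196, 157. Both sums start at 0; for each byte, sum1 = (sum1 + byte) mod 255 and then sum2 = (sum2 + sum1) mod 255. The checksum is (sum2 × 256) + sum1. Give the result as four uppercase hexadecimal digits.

2F02

Running sums (mod 255):
  after byte 0 (41): sum1=41, sum2=41
  after byte 1 (118): sum1=159, sum2=200
  after byte 2 (196): sum1=100, sum2=45
  after byte 3 (157): sum1=2, sum2=47
Checksum = sum2·256 + sum1 = 47·256 + 2 = 12034 = 0x2F02.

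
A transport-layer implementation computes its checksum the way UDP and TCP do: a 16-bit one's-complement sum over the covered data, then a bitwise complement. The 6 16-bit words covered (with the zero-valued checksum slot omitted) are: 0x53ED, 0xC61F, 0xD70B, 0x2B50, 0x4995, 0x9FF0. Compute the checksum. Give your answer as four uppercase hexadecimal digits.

FA10

One's-complement addition (fold any carry out of bit 15 back into bit 0):
  0x53ED + 0xC61F = 0x11A0C → wrap carry → 0x1A0D
  0x1A0D + 0xD70B = 0x0F118
  0xF118 + 0x2B50 = 0x11C68 → wrap carry → 0x1C69
  0x1C69 + 0x4995 = 0x065FE
  0x65FE + 0x9FF0 = 0x105EE → wrap carry → 0x05EF
One's-complement sum = 0x05EF.
Checksum = ~0x05EF & 0xFFFF = 0xFA10.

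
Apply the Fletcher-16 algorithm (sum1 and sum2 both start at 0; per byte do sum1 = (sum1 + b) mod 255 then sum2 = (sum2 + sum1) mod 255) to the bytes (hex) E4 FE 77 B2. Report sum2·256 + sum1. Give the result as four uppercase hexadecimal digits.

320E

Running sums (mod 255):
  after byte 0 (E4): sum1=228, sum2=228
  after byte 1 (FE): sum1=227, sum2=200
  after byte 2 (77): sum1=91, sum2=36
  after byte 3 (B2): sum1=14, sum2=50
Checksum = sum2·256 + sum1 = 50·256 + 14 = 12814 = 0x320E.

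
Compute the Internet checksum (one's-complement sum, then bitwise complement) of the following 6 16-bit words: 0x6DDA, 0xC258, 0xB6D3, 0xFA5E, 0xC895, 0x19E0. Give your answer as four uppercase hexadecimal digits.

One's-complement addition (fold any carry out of bit 15 back into bit 0):
  0x6DDA + 0xC258 = 0x13032 → wrap carry → 0x3033
  0x3033 + 0xB6D3 = 0x0E706
  0xE706 + 0xFA5E = 0x1E164 → wrap carry → 0xE165
  0xE165 + 0xC895 = 0x1A9FA → wrap carry → 0xA9FB
  0xA9FB + 0x19E0 = 0x0C3DB
One's-complement sum = 0xC3DB.
Checksum = ~0xC3DB & 0xFFFF = 0x3C24.

3C24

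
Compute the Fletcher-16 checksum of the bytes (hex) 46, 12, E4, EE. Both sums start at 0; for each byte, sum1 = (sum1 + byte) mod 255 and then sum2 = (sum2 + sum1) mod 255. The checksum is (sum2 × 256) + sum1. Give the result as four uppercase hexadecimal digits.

082C

Running sums (mod 255):
  after byte 0 (46): sum1=70, sum2=70
  after byte 1 (12): sum1=88, sum2=158
  after byte 2 (E4): sum1=61, sum2=219
  after byte 3 (EE): sum1=44, sum2=8
Checksum = sum2·256 + sum1 = 8·256 + 44 = 2092 = 0x082C.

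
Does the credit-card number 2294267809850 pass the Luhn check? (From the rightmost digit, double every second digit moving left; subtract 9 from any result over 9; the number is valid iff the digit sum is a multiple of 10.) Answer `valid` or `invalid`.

valid

From the right, keep odd positions and double even positions (subtract 9 from any doubled value over 9):
  doubled (positions 2,4,...): 1 9 7 3 8 4 → sum 32
  kept (positions 1,3,...): 0 8 0 7 2 9 2 → sum 28
Total = 60.
60 mod 10 = 0, so the number is valid.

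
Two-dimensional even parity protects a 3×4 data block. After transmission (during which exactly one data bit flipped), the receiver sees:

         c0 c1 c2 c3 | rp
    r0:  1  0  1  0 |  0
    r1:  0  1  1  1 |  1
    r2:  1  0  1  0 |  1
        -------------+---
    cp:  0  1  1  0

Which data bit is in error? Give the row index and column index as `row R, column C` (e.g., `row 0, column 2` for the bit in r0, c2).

row 2, column 3

Recompute each row's even parity and compare to rp:
  r0: data parity 0, sent rp 0 → ok
  r1: data parity 1, sent rp 1 → ok
  r2: data parity 0, sent rp 1 → mismatch
Recompute each column's even parity and compare to cp:
  c0: data parity 0, sent cp 0 → ok
  c1: data parity 1, sent cp 1 → ok
  c2: data parity 1, sent cp 1 → ok
  c3: data parity 1, sent cp 0 → mismatch
Exactly one row (r2) and one column (c3) fail → the flipped bit is at their intersection.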